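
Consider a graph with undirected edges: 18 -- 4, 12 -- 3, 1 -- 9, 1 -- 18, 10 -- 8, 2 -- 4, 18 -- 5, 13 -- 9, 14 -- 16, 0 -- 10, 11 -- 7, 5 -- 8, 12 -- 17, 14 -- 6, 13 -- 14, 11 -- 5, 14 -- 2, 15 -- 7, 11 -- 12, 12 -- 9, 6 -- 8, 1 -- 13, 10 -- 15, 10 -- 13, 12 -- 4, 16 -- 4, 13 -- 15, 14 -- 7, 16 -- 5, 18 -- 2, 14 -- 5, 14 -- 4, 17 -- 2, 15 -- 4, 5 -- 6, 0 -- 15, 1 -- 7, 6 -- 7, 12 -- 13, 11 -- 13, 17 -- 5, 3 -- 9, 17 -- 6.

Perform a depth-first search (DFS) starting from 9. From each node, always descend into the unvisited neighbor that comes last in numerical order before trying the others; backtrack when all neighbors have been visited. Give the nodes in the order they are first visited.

9 -> 13 -> 15 -> 10 -> 8 -> 6 -> 17 -> 12 -> 11 -> 7 -> 14 -> 16 -> 5 -> 18 -> 4 -> 2 -> 1 -> 3 -> 0

Visit 9
9 → 13
13 → 15
15 → 10
10 → 8
8 → 6
6 → 17
17 → 12
12 → 11
11 → 7
7 → 14
14 → 16
16 → 5
5 → 18
18 → 4
4 → 2
18 → 1
12 → 3
10 → 0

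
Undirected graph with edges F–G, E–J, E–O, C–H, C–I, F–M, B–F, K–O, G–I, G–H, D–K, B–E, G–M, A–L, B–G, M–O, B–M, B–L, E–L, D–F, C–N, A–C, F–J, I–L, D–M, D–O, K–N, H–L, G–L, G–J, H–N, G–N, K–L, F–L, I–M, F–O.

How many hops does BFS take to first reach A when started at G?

2

Level 0: G
Level 1: B, F, H, I, J, L, M, N
Level 2: A, C, D, E, K, O
A first appears at level 2.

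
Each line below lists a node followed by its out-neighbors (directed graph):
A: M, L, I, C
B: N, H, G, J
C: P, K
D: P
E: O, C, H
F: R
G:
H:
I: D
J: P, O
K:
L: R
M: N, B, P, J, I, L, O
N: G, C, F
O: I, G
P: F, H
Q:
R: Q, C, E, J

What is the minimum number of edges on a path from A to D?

Level 0: A
Level 1: C, I, L, M
Level 2: B, D, J, K, N, O, P, R
Level 3: E, F, G, H, Q
D first appears at level 2.

2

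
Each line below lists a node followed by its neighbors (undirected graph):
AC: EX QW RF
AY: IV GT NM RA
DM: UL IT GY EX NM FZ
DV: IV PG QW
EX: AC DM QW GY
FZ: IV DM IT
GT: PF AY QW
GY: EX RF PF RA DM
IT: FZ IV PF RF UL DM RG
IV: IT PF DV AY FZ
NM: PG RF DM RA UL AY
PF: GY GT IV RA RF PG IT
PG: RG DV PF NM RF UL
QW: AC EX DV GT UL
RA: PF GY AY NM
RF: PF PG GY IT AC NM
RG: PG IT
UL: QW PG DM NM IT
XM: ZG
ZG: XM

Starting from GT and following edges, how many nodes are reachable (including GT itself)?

18

BFS from GT visits: GT, QW, PF, AY, UL, EX, DV, AC, RF, RA, PG, IV, IT, GY, NM, DM, RG, FZ
Reachable nodes: 18 of 20 total.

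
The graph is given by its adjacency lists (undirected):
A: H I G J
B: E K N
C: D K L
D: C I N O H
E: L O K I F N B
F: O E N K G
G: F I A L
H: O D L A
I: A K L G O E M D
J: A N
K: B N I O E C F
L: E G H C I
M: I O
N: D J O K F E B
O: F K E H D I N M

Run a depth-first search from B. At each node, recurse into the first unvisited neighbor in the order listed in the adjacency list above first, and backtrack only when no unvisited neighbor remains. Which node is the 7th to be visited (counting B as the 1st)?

K

Visit B
B → E
E → L
L → G
G → F
F → O
O → K
K → N
N → D
D → C
D → I
I → A
A → H
A → J
I → M

Visit order: B, E, L, G, F, O, K, N, D, C, I, A, H, J, M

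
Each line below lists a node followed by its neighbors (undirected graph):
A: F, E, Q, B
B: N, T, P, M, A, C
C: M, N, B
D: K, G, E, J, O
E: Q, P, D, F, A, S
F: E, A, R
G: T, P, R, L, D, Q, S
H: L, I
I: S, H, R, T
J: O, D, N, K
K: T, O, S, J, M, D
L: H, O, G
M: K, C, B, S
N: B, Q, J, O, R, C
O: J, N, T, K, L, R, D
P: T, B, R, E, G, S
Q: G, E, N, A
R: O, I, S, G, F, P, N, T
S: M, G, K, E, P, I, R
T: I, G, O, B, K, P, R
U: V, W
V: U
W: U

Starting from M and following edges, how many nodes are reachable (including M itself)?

20

BFS from M visits: M, K, C, B, S, T, O, J, D, N, P, A, G, E, I, R, L, Q, F, H
Reachable nodes: 20 of 23 total.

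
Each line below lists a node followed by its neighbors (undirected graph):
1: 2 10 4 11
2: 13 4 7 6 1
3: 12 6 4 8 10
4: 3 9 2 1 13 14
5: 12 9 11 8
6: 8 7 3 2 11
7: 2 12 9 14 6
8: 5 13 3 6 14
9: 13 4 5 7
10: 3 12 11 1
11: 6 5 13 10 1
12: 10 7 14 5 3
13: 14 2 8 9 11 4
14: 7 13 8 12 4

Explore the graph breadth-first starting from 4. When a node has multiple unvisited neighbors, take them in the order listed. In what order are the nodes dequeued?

Visit 4; enqueue 3, 9, 2, 1, 13, 14 → queue [3, 9, 2, 1, 13, 14]
Visit 3; enqueue 12, 6, 8, 10 → queue [9, 2, 1, 13, 14, 12, 6, 8, 10]
Visit 9; enqueue 5, 7 → queue [2, 1, 13, 14, 12, 6, 8, 10, 5, 7]
Visit 2 → queue [1, 13, 14, 12, 6, 8, 10, 5, 7]
Visit 1; enqueue 11 → queue [13, 14, 12, 6, 8, 10, 5, 7, 11]
Visit 13 → queue [14, 12, 6, 8, 10, 5, 7, 11]
Visit 14 → queue [12, 6, 8, 10, 5, 7, 11]
Visit 12 → queue [6, 8, 10, 5, 7, 11]
Visit 6 → queue [8, 10, 5, 7, 11]
Visit 8 → queue [10, 5, 7, 11]
Visit 10 → queue [5, 7, 11]
Visit 5 → queue [7, 11]
Visit 7 → queue [11]
Visit 11 → queue []

4, 3, 9, 2, 1, 13, 14, 12, 6, 8, 10, 5, 7, 11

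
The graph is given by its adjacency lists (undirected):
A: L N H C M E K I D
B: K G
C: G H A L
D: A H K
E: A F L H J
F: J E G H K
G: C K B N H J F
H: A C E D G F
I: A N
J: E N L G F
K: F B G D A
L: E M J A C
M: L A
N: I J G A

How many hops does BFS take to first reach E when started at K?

2

Level 0: K
Level 1: A, B, D, F, G
Level 2: C, E, H, I, J, L, M, N
E first appears at level 2.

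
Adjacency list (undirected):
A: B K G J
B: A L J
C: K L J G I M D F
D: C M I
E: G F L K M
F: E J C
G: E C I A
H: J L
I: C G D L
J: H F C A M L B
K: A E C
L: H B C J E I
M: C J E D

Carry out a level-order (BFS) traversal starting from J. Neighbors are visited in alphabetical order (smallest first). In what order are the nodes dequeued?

J -> A -> B -> C -> F -> H -> L -> M -> G -> K -> D -> I -> E

Visit J; enqueue A, B, C, F, H, L, M → queue [A, B, C, F, H, L, M]
Visit A; enqueue G, K → queue [B, C, F, H, L, M, G, K]
Visit B → queue [C, F, H, L, M, G, K]
Visit C; enqueue D, I → queue [F, H, L, M, G, K, D, I]
Visit F; enqueue E → queue [H, L, M, G, K, D, I, E]
Visit H → queue [L, M, G, K, D, I, E]
Visit L → queue [M, G, K, D, I, E]
Visit M → queue [G, K, D, I, E]
Visit G → queue [K, D, I, E]
Visit K → queue [D, I, E]
Visit D → queue [I, E]
Visit I → queue [E]
Visit E → queue []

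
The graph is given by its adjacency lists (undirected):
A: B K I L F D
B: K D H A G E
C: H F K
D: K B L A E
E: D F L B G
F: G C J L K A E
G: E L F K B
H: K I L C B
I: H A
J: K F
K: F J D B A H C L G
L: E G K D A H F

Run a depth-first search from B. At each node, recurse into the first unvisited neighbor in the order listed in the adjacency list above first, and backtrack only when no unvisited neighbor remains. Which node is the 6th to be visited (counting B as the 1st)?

D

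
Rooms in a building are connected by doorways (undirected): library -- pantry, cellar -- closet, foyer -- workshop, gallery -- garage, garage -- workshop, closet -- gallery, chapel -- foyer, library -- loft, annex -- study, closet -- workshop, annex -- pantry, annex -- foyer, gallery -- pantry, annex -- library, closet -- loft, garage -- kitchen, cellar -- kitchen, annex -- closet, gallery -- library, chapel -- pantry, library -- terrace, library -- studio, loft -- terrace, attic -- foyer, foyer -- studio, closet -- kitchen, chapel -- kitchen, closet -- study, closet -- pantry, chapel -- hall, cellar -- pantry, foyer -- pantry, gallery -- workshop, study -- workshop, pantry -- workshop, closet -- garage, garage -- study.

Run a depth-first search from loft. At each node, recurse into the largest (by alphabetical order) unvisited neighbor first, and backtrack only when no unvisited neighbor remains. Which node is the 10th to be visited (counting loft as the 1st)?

Visit loft
loft → terrace
terrace → library
library → studio
studio → foyer
foyer → workshop
workshop → study
study → garage
garage → kitchen
kitchen → closet
closet → pantry
pantry → gallery
pantry → chapel
chapel → hall
pantry → cellar
pantry → annex
foyer → attic

Visit order: loft, terrace, library, studio, foyer, workshop, study, garage, kitchen, closet, pantry, gallery, chapel, hall, cellar, annex, attic

closet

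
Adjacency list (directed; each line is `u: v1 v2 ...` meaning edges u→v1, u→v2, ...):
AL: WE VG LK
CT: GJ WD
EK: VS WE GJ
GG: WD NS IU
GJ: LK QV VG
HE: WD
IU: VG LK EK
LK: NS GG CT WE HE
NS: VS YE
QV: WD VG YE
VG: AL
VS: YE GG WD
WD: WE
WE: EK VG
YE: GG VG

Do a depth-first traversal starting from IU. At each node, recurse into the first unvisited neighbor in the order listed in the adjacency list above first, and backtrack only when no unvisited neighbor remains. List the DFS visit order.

IU, VG, AL, WE, EK, VS, YE, GG, WD, NS, GJ, LK, CT, HE, QV

Visit IU
IU → VG
VG → AL
AL → WE
WE → EK
EK → VS
VS → YE
YE → GG
GG → WD
GG → NS
EK → GJ
GJ → LK
LK → CT
LK → HE
GJ → QV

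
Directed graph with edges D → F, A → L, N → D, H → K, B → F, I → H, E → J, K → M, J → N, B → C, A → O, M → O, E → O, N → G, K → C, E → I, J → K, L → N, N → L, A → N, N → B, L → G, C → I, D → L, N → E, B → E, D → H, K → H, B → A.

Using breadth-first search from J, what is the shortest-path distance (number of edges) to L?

2

Level 0: J
Level 1: K, N
Level 2: B, C, D, E, G, H, L, M
Level 3: A, F, I, O
L first appears at level 2.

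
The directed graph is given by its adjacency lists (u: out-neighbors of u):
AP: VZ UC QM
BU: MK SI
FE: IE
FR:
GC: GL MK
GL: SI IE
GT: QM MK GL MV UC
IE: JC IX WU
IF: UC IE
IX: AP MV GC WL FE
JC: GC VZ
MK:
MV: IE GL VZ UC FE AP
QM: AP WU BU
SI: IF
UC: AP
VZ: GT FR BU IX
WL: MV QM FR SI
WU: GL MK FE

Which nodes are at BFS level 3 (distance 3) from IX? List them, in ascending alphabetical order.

BU, GT, IF, JC, WU

Level 0: IX
Level 1: AP, FE, GC, MV, WL
Level 2: FR, GL, IE, MK, QM, SI, UC, VZ
Level 3: BU, GT, IF, JC, WU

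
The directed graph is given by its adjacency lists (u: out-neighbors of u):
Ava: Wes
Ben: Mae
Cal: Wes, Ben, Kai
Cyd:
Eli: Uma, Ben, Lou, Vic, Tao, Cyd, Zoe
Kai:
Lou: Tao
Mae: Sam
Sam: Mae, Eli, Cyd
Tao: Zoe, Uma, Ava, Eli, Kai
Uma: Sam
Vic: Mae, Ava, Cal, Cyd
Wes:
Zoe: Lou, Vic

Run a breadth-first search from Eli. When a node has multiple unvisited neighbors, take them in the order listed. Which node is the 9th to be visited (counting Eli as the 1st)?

Visit Eli; enqueue Uma, Ben, Lou, Vic, Tao, Cyd, Zoe → queue [Uma, Ben, Lou, Vic, Tao, Cyd, Zoe]
Visit Uma; enqueue Sam → queue [Ben, Lou, Vic, Tao, Cyd, Zoe, Sam]
Visit Ben; enqueue Mae → queue [Lou, Vic, Tao, Cyd, Zoe, Sam, Mae]
Visit Lou → queue [Vic, Tao, Cyd, Zoe, Sam, Mae]
Visit Vic; enqueue Ava, Cal → queue [Tao, Cyd, Zoe, Sam, Mae, Ava, Cal]
Visit Tao; enqueue Kai → queue [Cyd, Zoe, Sam, Mae, Ava, Cal, Kai]
Visit Cyd → queue [Zoe, Sam, Mae, Ava, Cal, Kai]
Visit Zoe → queue [Sam, Mae, Ava, Cal, Kai]
Visit Sam → queue [Mae, Ava, Cal, Kai]
Visit Mae → queue [Ava, Cal, Kai]
Visit Ava; enqueue Wes → queue [Cal, Kai, Wes]
Visit Cal → queue [Kai, Wes]
Visit Kai → queue [Wes]
Visit Wes → queue []

Visit order: Eli, Uma, Ben, Lou, Vic, Tao, Cyd, Zoe, Sam, Mae, Ava, Cal, Kai, Wes

Sam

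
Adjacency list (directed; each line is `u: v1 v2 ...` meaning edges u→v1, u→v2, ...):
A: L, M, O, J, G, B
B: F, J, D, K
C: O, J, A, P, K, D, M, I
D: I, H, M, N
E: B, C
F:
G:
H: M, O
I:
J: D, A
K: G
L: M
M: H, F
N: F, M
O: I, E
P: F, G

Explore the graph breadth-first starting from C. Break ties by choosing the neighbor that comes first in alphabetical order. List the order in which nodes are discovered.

C → A → D → I → J → K → M → O → P → B → G → L → H → N → F → E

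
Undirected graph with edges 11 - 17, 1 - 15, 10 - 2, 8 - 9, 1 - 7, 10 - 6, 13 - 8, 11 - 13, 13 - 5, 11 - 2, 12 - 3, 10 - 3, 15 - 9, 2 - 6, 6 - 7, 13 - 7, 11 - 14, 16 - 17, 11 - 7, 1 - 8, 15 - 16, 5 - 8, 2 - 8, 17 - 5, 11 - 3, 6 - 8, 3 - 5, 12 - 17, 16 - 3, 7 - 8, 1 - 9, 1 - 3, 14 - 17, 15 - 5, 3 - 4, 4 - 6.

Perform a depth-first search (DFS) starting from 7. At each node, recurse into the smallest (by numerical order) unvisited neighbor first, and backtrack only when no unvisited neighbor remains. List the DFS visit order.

Visit 7
7 → 1
1 → 3
3 → 4
4 → 6
6 → 2
2 → 8
8 → 5
5 → 13
13 → 11
11 → 14
14 → 17
17 → 12
17 → 16
16 → 15
15 → 9
2 → 10

7, 1, 3, 4, 6, 2, 8, 5, 13, 11, 14, 17, 12, 16, 15, 9, 10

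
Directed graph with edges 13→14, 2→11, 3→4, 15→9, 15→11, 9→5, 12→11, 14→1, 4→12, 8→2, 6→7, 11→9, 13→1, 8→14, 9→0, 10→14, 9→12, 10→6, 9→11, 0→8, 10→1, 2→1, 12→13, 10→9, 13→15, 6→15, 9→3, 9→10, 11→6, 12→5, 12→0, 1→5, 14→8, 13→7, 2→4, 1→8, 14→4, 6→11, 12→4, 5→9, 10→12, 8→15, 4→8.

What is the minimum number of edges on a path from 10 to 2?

3

Level 0: 10
Level 1: 1, 6, 9, 12, 14
Level 2: 0, 3, 4, 5, 7, 8, 11, 13, 15
Level 3: 2
2 first appears at level 3.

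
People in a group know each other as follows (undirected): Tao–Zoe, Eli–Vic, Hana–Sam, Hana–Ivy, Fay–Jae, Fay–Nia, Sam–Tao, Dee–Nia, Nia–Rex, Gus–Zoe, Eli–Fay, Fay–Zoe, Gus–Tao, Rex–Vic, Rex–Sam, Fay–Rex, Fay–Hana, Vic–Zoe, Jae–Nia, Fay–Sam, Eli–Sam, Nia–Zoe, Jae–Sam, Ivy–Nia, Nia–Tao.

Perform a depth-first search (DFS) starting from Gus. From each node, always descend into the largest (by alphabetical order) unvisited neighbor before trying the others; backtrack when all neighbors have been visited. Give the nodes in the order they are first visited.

Gus, Zoe, Vic, Rex, Sam, Tao, Nia, Jae, Fay, Hana, Ivy, Eli, Dee

Visit Gus
Gus → Zoe
Zoe → Vic
Vic → Rex
Rex → Sam
Sam → Tao
Tao → Nia
Nia → Jae
Jae → Fay
Fay → Hana
Hana → Ivy
Fay → Eli
Nia → Dee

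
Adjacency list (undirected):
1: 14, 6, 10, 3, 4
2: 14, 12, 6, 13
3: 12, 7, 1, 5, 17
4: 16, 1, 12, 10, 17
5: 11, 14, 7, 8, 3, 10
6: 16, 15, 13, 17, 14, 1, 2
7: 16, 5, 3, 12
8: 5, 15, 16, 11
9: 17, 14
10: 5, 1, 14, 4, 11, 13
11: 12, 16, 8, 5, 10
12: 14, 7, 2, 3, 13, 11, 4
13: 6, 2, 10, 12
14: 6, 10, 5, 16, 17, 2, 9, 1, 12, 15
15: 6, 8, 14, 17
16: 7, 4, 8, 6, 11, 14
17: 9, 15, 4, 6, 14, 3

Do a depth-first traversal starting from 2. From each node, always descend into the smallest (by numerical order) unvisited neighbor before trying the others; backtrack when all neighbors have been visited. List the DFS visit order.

Visit 2
2 → 6
6 → 1
1 → 3
3 → 5
5 → 7
7 → 12
12 → 4
4 → 10
10 → 11
11 → 8
8 → 15
15 → 14
14 → 9
9 → 17
14 → 16
10 → 13

2 → 6 → 1 → 3 → 5 → 7 → 12 → 4 → 10 → 11 → 8 → 15 → 14 → 9 → 17 → 16 → 13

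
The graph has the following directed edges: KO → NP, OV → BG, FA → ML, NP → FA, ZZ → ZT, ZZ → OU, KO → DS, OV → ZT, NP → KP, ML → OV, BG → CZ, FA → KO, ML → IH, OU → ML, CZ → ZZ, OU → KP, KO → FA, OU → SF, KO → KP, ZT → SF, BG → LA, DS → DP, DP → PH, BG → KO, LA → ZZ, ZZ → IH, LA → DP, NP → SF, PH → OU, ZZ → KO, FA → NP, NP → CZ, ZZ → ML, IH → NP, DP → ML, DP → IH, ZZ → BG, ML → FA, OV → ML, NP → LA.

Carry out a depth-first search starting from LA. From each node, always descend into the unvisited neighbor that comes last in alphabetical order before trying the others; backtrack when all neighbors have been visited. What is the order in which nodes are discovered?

LA → ZZ → ZT → SF → OU → ML → OV → BG → KO → NP → KP → FA → CZ → DS → DP → PH → IH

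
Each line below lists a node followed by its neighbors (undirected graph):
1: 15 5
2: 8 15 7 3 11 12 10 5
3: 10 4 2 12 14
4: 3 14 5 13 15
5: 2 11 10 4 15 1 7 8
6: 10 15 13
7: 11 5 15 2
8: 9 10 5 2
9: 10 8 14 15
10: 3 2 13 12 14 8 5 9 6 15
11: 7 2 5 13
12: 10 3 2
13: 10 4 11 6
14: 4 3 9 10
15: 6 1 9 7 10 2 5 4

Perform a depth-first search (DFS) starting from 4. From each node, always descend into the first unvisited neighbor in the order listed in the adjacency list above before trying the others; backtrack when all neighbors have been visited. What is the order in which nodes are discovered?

4 → 3 → 10 → 2 → 8 → 9 → 14 → 15 → 6 → 13 → 11 → 7 → 5 → 1 → 12

Visit 4
4 → 3
3 → 10
10 → 2
2 → 8
8 → 9
9 → 14
9 → 15
15 → 6
6 → 13
13 → 11
11 → 7
7 → 5
5 → 1
2 → 12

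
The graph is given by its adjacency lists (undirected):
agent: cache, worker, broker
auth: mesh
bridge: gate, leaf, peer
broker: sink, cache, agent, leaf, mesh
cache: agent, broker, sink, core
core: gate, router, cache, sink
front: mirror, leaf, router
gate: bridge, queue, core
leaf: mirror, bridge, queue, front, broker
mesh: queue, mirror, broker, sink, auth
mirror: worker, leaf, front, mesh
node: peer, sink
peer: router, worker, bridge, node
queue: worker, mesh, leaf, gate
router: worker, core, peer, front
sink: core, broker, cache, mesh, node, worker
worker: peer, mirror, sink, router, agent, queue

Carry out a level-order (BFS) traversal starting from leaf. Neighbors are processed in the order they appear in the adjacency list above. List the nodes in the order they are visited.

leaf → mirror → bridge → queue → front → broker → worker → mesh → gate → peer → router → sink → cache → agent → auth → core → node

Visit leaf; enqueue mirror, bridge, queue, front, broker → queue [mirror, bridge, queue, front, broker]
Visit mirror; enqueue worker, mesh → queue [bridge, queue, front, broker, worker, mesh]
Visit bridge; enqueue gate, peer → queue [queue, front, broker, worker, mesh, gate, peer]
Visit queue → queue [front, broker, worker, mesh, gate, peer]
Visit front; enqueue router → queue [broker, worker, mesh, gate, peer, router]
Visit broker; enqueue sink, cache, agent → queue [worker, mesh, gate, peer, router, sink, cache, agent]
Visit worker → queue [mesh, gate, peer, router, sink, cache, agent]
Visit mesh; enqueue auth → queue [gate, peer, router, sink, cache, agent, auth]
Visit gate; enqueue core → queue [peer, router, sink, cache, agent, auth, core]
Visit peer; enqueue node → queue [router, sink, cache, agent, auth, core, node]
Visit router → queue [sink, cache, agent, auth, core, node]
Visit sink → queue [cache, agent, auth, core, node]
Visit cache → queue [agent, auth, core, node]
Visit agent → queue [auth, core, node]
Visit auth → queue [core, node]
Visit core → queue [node]
Visit node → queue []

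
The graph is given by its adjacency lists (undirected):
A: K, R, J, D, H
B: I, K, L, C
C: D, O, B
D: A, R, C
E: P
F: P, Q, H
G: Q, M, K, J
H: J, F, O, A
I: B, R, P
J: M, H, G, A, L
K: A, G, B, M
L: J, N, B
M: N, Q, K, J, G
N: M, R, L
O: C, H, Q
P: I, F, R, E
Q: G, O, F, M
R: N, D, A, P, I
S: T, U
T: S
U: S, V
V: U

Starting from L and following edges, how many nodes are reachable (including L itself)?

BFS from L visits: L, J, N, B, M, H, G, A, R, I, K, C, Q, F, O, D, P, E
Reachable nodes: 18 of 22 total.

18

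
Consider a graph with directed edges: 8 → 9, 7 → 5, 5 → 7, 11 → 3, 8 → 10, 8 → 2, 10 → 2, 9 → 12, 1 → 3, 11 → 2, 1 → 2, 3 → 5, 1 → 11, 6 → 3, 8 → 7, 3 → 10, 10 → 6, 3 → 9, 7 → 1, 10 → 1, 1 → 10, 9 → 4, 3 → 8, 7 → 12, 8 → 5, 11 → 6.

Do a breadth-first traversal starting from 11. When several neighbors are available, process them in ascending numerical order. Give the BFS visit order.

Visit 11; enqueue 2, 3, 6 → queue [2, 3, 6]
Visit 2 → queue [3, 6]
Visit 3; enqueue 5, 8, 9, 10 → queue [6, 5, 8, 9, 10]
Visit 6 → queue [5, 8, 9, 10]
Visit 5; enqueue 7 → queue [8, 9, 10, 7]
Visit 8 → queue [9, 10, 7]
Visit 9; enqueue 4, 12 → queue [10, 7, 4, 12]
Visit 10; enqueue 1 → queue [7, 4, 12, 1]
Visit 7 → queue [4, 12, 1]
Visit 4 → queue [12, 1]
Visit 12 → queue [1]
Visit 1 → queue []

11, 2, 3, 6, 5, 8, 9, 10, 7, 4, 12, 1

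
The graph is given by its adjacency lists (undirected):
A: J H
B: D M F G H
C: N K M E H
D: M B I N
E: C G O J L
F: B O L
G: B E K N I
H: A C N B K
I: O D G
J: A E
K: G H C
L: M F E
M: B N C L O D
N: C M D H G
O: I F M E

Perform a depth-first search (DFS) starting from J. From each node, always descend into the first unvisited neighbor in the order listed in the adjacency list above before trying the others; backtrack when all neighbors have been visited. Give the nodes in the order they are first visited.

Visit J
J → A
A → H
H → C
C → N
N → M
M → B
B → D
D → I
I → O
O → F
F → L
L → E
E → G
G → K

J → A → H → C → N → M → B → D → I → O → F → L → E → G → K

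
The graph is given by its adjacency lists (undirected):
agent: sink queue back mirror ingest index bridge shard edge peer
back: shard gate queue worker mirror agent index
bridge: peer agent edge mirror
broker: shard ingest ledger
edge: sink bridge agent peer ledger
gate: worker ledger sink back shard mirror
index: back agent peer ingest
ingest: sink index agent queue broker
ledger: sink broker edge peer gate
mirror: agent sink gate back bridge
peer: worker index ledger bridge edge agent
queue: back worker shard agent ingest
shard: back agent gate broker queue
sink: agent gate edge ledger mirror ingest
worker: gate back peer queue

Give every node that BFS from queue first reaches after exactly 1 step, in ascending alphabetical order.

Level 0: queue
Level 1: agent, back, ingest, shard, worker
Level 2: bridge, broker, edge, gate, index, mirror, peer, sink
Level 3: ledger

agent, back, ingest, shard, worker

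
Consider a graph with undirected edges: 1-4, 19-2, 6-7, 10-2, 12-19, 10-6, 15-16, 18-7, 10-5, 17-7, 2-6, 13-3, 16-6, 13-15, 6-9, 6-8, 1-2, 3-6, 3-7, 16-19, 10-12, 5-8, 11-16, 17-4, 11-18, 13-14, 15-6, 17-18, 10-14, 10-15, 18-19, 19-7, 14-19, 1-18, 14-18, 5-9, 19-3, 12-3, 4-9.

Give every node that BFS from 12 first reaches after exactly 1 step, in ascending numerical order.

3, 10, 19

Level 0: 12
Level 1: 3, 10, 19
Level 2: 2, 5, 6, 7, 13, 14, 15, 16, 18
Level 3: 1, 8, 9, 11, 17
Level 4: 4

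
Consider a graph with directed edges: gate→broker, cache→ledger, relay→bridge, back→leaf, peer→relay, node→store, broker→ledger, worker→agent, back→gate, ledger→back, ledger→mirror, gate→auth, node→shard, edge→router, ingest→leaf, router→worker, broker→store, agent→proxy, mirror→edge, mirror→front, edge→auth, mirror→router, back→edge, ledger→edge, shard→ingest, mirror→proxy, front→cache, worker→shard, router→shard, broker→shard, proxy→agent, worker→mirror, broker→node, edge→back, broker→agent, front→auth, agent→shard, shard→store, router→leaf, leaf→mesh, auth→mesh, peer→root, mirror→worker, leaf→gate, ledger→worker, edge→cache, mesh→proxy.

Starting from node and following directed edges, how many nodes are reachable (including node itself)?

19

BFS from node visits: node, shard, store, ingest, leaf, gate, mesh, auth, broker, proxy, agent, ledger, back, edge, mirror, worker, cache, router, front
Reachable nodes: 19 of 23 total.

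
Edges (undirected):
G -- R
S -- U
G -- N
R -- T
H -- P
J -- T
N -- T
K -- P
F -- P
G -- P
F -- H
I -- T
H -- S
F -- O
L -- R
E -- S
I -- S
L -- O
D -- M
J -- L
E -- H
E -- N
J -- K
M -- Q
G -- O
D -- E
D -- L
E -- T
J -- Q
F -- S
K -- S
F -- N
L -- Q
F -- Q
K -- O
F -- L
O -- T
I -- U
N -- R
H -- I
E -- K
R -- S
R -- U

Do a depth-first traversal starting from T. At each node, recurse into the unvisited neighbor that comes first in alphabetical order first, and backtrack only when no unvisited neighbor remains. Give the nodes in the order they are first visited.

T → E → D → L → F → H → I → S → K → J → Q → M → O → G → N → R → U → P

Visit T
T → E
E → D
D → L
L → F
F → H
H → I
I → S
S → K
K → J
J → Q
Q → M
K → O
O → G
G → N
N → R
R → U
G → P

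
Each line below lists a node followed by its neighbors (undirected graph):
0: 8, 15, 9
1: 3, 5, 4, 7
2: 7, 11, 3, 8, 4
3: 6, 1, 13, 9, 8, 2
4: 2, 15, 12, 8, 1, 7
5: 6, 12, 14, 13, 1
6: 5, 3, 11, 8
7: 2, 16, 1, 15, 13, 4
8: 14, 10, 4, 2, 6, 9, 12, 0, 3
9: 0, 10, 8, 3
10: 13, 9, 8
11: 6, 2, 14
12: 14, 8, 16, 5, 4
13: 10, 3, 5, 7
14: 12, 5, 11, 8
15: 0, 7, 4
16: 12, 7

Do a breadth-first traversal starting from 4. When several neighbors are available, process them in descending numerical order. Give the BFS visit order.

4 → 15 → 12 → 8 → 7 → 2 → 1 → 0 → 16 → 14 → 5 → 10 → 9 → 6 → 3 → 13 → 11

Visit 4; enqueue 15, 12, 8, 7, 2, 1 → queue [15, 12, 8, 7, 2, 1]
Visit 15; enqueue 0 → queue [12, 8, 7, 2, 1, 0]
Visit 12; enqueue 16, 14, 5 → queue [8, 7, 2, 1, 0, 16, 14, 5]
Visit 8; enqueue 10, 9, 6, 3 → queue [7, 2, 1, 0, 16, 14, 5, 10, 9, 6, 3]
Visit 7; enqueue 13 → queue [2, 1, 0, 16, 14, 5, 10, 9, 6, 3, 13]
Visit 2; enqueue 11 → queue [1, 0, 16, 14, 5, 10, 9, 6, 3, 13, 11]
Visit 1 → queue [0, 16, 14, 5, 10, 9, 6, 3, 13, 11]
Visit 0 → queue [16, 14, 5, 10, 9, 6, 3, 13, 11]
Visit 16 → queue [14, 5, 10, 9, 6, 3, 13, 11]
Visit 14 → queue [5, 10, 9, 6, 3, 13, 11]
Visit 5 → queue [10, 9, 6, 3, 13, 11]
Visit 10 → queue [9, 6, 3, 13, 11]
Visit 9 → queue [6, 3, 13, 11]
Visit 6 → queue [3, 13, 11]
Visit 3 → queue [13, 11]
Visit 13 → queue [11]
Visit 11 → queue []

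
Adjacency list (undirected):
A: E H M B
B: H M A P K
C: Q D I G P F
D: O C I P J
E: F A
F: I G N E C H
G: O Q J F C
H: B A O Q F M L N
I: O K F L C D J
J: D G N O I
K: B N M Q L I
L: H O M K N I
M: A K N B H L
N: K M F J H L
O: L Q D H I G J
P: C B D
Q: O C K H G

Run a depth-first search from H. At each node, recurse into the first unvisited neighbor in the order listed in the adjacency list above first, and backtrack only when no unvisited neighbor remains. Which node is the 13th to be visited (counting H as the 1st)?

D

Visit H
H → B
B → M
M → A
A → E
E → F
F → I
I → O
O → L
L → K
K → N
N → J
J → D
D → C
C → Q
Q → G
C → P

Visit order: H, B, M, A, E, F, I, O, L, K, N, J, D, C, Q, G, P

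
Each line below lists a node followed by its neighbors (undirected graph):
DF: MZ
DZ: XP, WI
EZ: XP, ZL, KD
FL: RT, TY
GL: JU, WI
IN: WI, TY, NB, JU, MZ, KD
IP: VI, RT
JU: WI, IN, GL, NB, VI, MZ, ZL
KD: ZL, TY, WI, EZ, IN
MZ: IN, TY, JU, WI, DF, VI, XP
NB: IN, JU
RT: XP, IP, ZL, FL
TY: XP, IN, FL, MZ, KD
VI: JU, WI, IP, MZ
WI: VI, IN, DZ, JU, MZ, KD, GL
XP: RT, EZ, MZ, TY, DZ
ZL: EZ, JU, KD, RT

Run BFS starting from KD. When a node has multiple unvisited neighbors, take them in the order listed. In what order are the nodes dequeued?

KD → ZL → TY → WI → EZ → IN → JU → RT → XP → FL → MZ → VI → DZ → GL → NB → IP → DF

Visit KD; enqueue ZL, TY, WI, EZ, IN → queue [ZL, TY, WI, EZ, IN]
Visit ZL; enqueue JU, RT → queue [TY, WI, EZ, IN, JU, RT]
Visit TY; enqueue XP, FL, MZ → queue [WI, EZ, IN, JU, RT, XP, FL, MZ]
Visit WI; enqueue VI, DZ, GL → queue [EZ, IN, JU, RT, XP, FL, MZ, VI, DZ, GL]
Visit EZ → queue [IN, JU, RT, XP, FL, MZ, VI, DZ, GL]
Visit IN; enqueue NB → queue [JU, RT, XP, FL, MZ, VI, DZ, GL, NB]
Visit JU → queue [RT, XP, FL, MZ, VI, DZ, GL, NB]
Visit RT; enqueue IP → queue [XP, FL, MZ, VI, DZ, GL, NB, IP]
Visit XP → queue [FL, MZ, VI, DZ, GL, NB, IP]
Visit FL → queue [MZ, VI, DZ, GL, NB, IP]
Visit MZ; enqueue DF → queue [VI, DZ, GL, NB, IP, DF]
Visit VI → queue [DZ, GL, NB, IP, DF]
Visit DZ → queue [GL, NB, IP, DF]
Visit GL → queue [NB, IP, DF]
Visit NB → queue [IP, DF]
Visit IP → queue [DF]
Visit DF → queue []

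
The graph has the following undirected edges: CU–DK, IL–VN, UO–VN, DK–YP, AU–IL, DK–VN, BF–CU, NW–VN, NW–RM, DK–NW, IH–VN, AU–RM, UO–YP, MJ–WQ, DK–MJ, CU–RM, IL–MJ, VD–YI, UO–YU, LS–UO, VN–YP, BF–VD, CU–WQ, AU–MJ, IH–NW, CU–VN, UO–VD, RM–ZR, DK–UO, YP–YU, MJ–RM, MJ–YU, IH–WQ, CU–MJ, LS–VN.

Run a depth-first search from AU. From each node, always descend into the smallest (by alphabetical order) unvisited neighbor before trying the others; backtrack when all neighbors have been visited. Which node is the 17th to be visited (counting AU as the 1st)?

Visit AU
AU → IL
IL → MJ
MJ → CU
CU → BF
BF → VD
VD → UO
UO → DK
DK → NW
NW → IH
IH → VN
VN → LS
VN → YP
YP → YU
IH → WQ
NW → RM
RM → ZR
VD → YI

Visit order: AU, IL, MJ, CU, BF, VD, UO, DK, NW, IH, VN, LS, YP, YU, WQ, RM, ZR, YI

ZR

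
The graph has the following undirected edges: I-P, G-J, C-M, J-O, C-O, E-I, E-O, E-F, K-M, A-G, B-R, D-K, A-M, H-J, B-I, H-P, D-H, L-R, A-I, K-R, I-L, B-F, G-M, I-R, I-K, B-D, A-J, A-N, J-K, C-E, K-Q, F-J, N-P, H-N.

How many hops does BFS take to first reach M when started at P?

Level 0: P
Level 1: H, I, N
Level 2: A, B, D, E, J, K, L, R
Level 3: C, F, G, M, O, Q
M first appears at level 3.

3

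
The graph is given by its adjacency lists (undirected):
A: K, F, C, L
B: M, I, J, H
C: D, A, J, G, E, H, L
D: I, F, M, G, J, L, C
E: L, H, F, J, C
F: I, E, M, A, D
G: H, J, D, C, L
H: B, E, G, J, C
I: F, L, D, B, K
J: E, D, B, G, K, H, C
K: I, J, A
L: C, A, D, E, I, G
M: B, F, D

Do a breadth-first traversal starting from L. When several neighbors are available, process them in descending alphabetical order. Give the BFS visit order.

L, I, G, E, D, C, A, K, F, B, J, H, M

Visit L; enqueue I, G, E, D, C, A → queue [I, G, E, D, C, A]
Visit I; enqueue K, F, B → queue [G, E, D, C, A, K, F, B]
Visit G; enqueue J, H → queue [E, D, C, A, K, F, B, J, H]
Visit E → queue [D, C, A, K, F, B, J, H]
Visit D; enqueue M → queue [C, A, K, F, B, J, H, M]
Visit C → queue [A, K, F, B, J, H, M]
Visit A → queue [K, F, B, J, H, M]
Visit K → queue [F, B, J, H, M]
Visit F → queue [B, J, H, M]
Visit B → queue [J, H, M]
Visit J → queue [H, M]
Visit H → queue [M]
Visit M → queue []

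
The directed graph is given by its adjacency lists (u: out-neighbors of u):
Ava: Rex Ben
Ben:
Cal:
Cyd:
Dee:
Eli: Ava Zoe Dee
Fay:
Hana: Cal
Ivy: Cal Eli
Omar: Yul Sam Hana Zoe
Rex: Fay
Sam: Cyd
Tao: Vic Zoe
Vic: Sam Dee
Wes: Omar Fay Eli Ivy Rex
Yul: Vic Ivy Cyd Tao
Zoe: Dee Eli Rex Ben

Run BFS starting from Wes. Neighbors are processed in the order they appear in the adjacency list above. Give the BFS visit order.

Wes → Omar → Fay → Eli → Ivy → Rex → Yul → Sam → Hana → Zoe → Ava → Dee → Cal → Vic → Cyd → Tao → Ben

Visit Wes; enqueue Omar, Fay, Eli, Ivy, Rex → queue [Omar, Fay, Eli, Ivy, Rex]
Visit Omar; enqueue Yul, Sam, Hana, Zoe → queue [Fay, Eli, Ivy, Rex, Yul, Sam, Hana, Zoe]
Visit Fay → queue [Eli, Ivy, Rex, Yul, Sam, Hana, Zoe]
Visit Eli; enqueue Ava, Dee → queue [Ivy, Rex, Yul, Sam, Hana, Zoe, Ava, Dee]
Visit Ivy; enqueue Cal → queue [Rex, Yul, Sam, Hana, Zoe, Ava, Dee, Cal]
Visit Rex → queue [Yul, Sam, Hana, Zoe, Ava, Dee, Cal]
Visit Yul; enqueue Vic, Cyd, Tao → queue [Sam, Hana, Zoe, Ava, Dee, Cal, Vic, Cyd, Tao]
Visit Sam → queue [Hana, Zoe, Ava, Dee, Cal, Vic, Cyd, Tao]
Visit Hana → queue [Zoe, Ava, Dee, Cal, Vic, Cyd, Tao]
Visit Zoe; enqueue Ben → queue [Ava, Dee, Cal, Vic, Cyd, Tao, Ben]
Visit Ava → queue [Dee, Cal, Vic, Cyd, Tao, Ben]
Visit Dee → queue [Cal, Vic, Cyd, Tao, Ben]
Visit Cal → queue [Vic, Cyd, Tao, Ben]
Visit Vic → queue [Cyd, Tao, Ben]
Visit Cyd → queue [Tao, Ben]
Visit Tao → queue [Ben]
Visit Ben → queue []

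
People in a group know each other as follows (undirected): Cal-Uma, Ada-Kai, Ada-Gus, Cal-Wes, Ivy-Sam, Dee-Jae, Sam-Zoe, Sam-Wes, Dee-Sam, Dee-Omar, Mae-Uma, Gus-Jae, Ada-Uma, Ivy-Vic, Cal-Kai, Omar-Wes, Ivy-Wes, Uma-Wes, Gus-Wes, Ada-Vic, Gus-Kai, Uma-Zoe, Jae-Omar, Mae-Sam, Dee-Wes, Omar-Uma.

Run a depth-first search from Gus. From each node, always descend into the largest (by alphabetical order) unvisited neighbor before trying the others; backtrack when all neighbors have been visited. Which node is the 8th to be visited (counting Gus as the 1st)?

Vic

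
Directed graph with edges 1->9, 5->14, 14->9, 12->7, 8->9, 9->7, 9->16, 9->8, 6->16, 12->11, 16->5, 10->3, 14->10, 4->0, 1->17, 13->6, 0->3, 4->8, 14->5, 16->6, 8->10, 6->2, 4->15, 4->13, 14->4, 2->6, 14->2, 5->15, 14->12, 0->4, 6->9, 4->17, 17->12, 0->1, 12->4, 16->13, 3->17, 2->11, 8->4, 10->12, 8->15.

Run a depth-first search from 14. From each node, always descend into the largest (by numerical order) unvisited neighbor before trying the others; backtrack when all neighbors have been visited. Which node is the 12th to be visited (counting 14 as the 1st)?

9

Visit 14
14 → 12
12 → 11
12 → 7
12 → 4
4 → 17
4 → 15
4 → 13
13 → 6
6 → 16
16 → 5
6 → 9
9 → 8
8 → 10
10 → 3
6 → 2
4 → 0
0 → 1

Visit order: 14, 12, 11, 7, 4, 17, 15, 13, 6, 16, 5, 9, 8, 10, 3, 2, 0, 1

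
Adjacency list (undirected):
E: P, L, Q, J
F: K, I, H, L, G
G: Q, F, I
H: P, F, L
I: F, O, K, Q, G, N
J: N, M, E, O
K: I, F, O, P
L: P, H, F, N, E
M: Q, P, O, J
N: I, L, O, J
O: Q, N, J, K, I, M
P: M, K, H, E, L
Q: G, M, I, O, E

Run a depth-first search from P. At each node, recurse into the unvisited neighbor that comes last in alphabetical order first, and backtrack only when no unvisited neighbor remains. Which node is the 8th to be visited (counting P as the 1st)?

F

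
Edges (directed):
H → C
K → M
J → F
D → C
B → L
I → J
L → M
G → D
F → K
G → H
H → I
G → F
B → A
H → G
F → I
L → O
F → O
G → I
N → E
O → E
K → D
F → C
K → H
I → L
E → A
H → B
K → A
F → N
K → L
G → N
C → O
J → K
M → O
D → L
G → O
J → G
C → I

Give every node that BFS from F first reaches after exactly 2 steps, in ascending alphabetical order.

Level 0: F
Level 1: C, I, K, N, O
Level 2: A, D, E, H, J, L, M
Level 3: B, G

A, D, E, H, J, L, M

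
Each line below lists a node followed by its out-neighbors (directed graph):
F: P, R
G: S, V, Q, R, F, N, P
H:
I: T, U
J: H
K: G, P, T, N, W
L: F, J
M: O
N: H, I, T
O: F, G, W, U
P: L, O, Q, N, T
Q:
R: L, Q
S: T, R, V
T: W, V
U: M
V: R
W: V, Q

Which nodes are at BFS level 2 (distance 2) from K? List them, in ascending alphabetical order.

Level 0: K
Level 1: G, N, P, T, W
Level 2: F, H, I, L, O, Q, R, S, V
Level 3: J, U
Level 4: M

F, H, I, L, O, Q, R, S, V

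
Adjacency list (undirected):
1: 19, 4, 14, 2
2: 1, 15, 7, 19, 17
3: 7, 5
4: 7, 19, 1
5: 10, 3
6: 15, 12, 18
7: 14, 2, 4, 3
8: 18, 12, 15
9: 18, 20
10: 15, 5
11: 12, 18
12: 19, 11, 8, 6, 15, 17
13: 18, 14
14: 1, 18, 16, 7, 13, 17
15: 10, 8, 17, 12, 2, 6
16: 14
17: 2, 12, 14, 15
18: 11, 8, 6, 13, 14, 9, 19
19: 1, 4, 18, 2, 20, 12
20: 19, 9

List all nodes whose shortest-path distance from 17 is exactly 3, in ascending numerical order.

Level 0: 17
Level 1: 2, 12, 14, 15
Level 2: 1, 6, 7, 8, 10, 11, 13, 16, 18, 19
Level 3: 3, 4, 5, 9, 20

3, 4, 5, 9, 20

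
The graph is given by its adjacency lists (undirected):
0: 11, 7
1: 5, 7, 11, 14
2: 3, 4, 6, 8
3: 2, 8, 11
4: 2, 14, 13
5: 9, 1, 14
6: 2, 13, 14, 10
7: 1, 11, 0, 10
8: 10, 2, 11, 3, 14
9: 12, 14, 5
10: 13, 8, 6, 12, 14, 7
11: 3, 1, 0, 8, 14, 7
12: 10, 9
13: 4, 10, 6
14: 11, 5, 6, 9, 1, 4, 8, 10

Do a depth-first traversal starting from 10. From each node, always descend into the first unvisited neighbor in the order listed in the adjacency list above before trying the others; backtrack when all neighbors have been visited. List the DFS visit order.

Visit 10
10 → 13
13 → 4
4 → 2
2 → 3
3 → 8
8 → 11
11 → 1
1 → 5
5 → 9
9 → 12
9 → 14
14 → 6
1 → 7
7 → 0

10 → 13 → 4 → 2 → 3 → 8 → 11 → 1 → 5 → 9 → 12 → 14 → 6 → 7 → 0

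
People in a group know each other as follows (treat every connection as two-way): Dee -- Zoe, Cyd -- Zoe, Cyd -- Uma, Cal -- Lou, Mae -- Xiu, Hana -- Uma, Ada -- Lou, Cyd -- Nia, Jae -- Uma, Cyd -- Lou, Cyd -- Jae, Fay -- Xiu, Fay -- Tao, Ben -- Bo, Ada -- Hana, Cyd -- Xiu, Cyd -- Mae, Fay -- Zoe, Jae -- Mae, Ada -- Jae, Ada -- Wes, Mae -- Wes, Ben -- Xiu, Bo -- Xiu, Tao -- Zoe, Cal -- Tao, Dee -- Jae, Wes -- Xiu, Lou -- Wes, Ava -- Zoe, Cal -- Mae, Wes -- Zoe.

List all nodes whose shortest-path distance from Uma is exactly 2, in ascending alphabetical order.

Level 0: Uma
Level 1: Cyd, Hana, Jae
Level 2: Ada, Dee, Lou, Mae, Nia, Xiu, Zoe
Level 3: Ava, Ben, Bo, Cal, Fay, Tao, Wes

Ada, Dee, Lou, Mae, Nia, Xiu, Zoe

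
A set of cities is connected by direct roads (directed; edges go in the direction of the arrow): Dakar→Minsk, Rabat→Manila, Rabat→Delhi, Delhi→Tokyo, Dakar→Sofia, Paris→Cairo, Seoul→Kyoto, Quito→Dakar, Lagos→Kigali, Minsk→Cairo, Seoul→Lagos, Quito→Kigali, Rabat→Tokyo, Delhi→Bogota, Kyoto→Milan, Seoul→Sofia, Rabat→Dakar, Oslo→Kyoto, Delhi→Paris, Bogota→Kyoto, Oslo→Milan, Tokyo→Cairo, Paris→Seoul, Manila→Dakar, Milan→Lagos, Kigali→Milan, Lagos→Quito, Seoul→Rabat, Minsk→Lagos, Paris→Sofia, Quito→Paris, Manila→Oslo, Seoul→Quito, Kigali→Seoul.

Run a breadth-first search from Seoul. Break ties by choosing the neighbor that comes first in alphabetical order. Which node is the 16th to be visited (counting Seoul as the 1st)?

Bogota

Visit Seoul; enqueue Kyoto, Lagos, Quito, Rabat, Sofia → queue [Kyoto, Lagos, Quito, Rabat, Sofia]
Visit Kyoto; enqueue Milan → queue [Lagos, Quito, Rabat, Sofia, Milan]
Visit Lagos; enqueue Kigali → queue [Quito, Rabat, Sofia, Milan, Kigali]
Visit Quito; enqueue Dakar, Paris → queue [Rabat, Sofia, Milan, Kigali, Dakar, Paris]
Visit Rabat; enqueue Delhi, Manila, Tokyo → queue [Sofia, Milan, Kigali, Dakar, Paris, Delhi, Manila, Tokyo]
Visit Sofia → queue [Milan, Kigali, Dakar, Paris, Delhi, Manila, Tokyo]
Visit Milan → queue [Kigali, Dakar, Paris, Delhi, Manila, Tokyo]
Visit Kigali → queue [Dakar, Paris, Delhi, Manila, Tokyo]
Visit Dakar; enqueue Minsk → queue [Paris, Delhi, Manila, Tokyo, Minsk]
Visit Paris; enqueue Cairo → queue [Delhi, Manila, Tokyo, Minsk, Cairo]
Visit Delhi; enqueue Bogota → queue [Manila, Tokyo, Minsk, Cairo, Bogota]
Visit Manila; enqueue Oslo → queue [Tokyo, Minsk, Cairo, Bogota, Oslo]
Visit Tokyo → queue [Minsk, Cairo, Bogota, Oslo]
Visit Minsk → queue [Cairo, Bogota, Oslo]
Visit Cairo → queue [Bogota, Oslo]
Visit Bogota → queue [Oslo]
Visit Oslo → queue []

Visit order: Seoul, Kyoto, Lagos, Quito, Rabat, Sofia, Milan, Kigali, Dakar, Paris, Delhi, Manila, Tokyo, Minsk, Cairo, Bogota, Oslo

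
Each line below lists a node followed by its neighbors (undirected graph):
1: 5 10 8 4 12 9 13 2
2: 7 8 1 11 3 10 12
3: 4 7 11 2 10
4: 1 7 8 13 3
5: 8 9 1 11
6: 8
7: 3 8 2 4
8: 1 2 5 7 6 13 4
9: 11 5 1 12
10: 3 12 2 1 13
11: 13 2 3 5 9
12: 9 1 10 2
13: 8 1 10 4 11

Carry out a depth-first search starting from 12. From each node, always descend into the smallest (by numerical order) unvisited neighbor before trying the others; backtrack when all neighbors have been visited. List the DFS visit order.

Visit 12
12 → 1
1 → 2
2 → 3
3 → 4
4 → 7
7 → 8
8 → 5
5 → 9
9 → 11
11 → 13
13 → 10
8 → 6

12 → 1 → 2 → 3 → 4 → 7 → 8 → 5 → 9 → 11 → 13 → 10 → 6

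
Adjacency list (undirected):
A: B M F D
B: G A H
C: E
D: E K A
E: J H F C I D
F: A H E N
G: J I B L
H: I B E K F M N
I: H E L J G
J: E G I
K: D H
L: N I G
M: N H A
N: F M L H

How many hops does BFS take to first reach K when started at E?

2

Level 0: E
Level 1: C, D, F, H, I, J
Level 2: A, B, G, K, L, M, N
K first appears at level 2.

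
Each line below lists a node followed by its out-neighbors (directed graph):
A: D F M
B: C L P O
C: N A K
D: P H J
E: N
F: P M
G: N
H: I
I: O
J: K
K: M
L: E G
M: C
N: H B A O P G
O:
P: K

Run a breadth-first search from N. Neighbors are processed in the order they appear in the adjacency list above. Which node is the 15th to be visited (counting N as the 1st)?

E

Visit N; enqueue H, B, A, O, P, G → queue [H, B, A, O, P, G]
Visit H; enqueue I → queue [B, A, O, P, G, I]
Visit B; enqueue C, L → queue [A, O, P, G, I, C, L]
Visit A; enqueue D, F, M → queue [O, P, G, I, C, L, D, F, M]
Visit O → queue [P, G, I, C, L, D, F, M]
Visit P; enqueue K → queue [G, I, C, L, D, F, M, K]
Visit G → queue [I, C, L, D, F, M, K]
Visit I → queue [C, L, D, F, M, K]
Visit C → queue [L, D, F, M, K]
Visit L; enqueue E → queue [D, F, M, K, E]
Visit D; enqueue J → queue [F, M, K, E, J]
Visit F → queue [M, K, E, J]
Visit M → queue [K, E, J]
Visit K → queue [E, J]
Visit E → queue [J]
Visit J → queue []

Visit order: N, H, B, A, O, P, G, I, C, L, D, F, M, K, E, J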